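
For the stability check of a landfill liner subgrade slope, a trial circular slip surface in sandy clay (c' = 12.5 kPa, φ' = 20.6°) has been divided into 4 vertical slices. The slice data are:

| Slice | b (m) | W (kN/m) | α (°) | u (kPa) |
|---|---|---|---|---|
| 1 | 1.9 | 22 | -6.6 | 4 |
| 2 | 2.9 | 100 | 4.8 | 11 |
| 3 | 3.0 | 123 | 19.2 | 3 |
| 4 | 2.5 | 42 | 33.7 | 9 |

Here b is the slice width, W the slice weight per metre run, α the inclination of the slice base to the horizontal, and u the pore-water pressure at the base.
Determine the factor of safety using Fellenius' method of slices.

Ordinary method of slices: FS = Σ[c'·Δl_i + (W_i cosα_i − u_i·Δl_i)·tanφ'] / Σ W_i sinα_i, with Δl_i = b_i / cosα_i.
Slice 1: Δl = 1.9/cos(-6.6°) = 1.913 m; N'_1 = 22·cos(-6.6°) − 4·1.913 = 14.2; c'Δl = 23.91; W sinα = -2.5
Slice 2: Δl = 2.9/cos4.8° = 2.910 m; N'_2 = 100·cos4.8° − 11·2.910 = 67.6; c'Δl = 36.38; W sinα = 8.4
Slice 3: Δl = 3.0/cos19.2° = 3.177 m; N'_3 = 123·cos19.2° − 3·3.177 = 106.6; c'Δl = 39.71; W sinα = 40.5
Slice 4: Δl = 2.5/cos33.7° = 3.005 m; N'_4 = 42·cos33.7° − 9·3.005 = 7.9; c'Δl = 37.56; W sinα = 23.3
Σc'Δl = 137.6 kN/m; ΣN' = 196.4 kN/m; ΣW sinα = 69.6 kN/m
Resisting = 137.6 + 196.4·tan20.6° = 137.6 + 73.8 = 211.4 kN/m
FS = 211.4 / 69.6 = 3.037

FS = 3.04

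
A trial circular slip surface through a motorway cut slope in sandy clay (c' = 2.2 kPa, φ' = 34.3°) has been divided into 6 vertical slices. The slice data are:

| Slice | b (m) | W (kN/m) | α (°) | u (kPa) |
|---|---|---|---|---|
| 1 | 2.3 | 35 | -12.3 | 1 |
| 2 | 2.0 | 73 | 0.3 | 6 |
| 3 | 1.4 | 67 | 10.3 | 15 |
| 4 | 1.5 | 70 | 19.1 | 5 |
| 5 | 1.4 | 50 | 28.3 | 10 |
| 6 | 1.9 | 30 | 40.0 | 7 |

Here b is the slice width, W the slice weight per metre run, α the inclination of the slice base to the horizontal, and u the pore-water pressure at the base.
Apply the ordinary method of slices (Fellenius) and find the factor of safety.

FS = 2.57

Ordinary method of slices: FS = Σ[c'·Δl_i + (W_i cosα_i − u_i·Δl_i)·tanφ'] / Σ W_i sinα_i, with Δl_i = b_i / cosα_i.
Slice 1: Δl = 2.3/cos(-12.3°) = 2.354 m; N'_1 = 35·cos(-12.3°) − 1·2.354 = 31.8; c'Δl = 5.18; W sinα = -7.5
Slice 2: Δl = 2.0/cos0.3° = 2.000 m; N'_2 = 73·cos0.3° − 6·2.000 = 61.0; c'Δl = 4.40; W sinα = 0.4
Slice 3: Δl = 1.4/cos10.3° = 1.423 m; N'_3 = 67·cos10.3° − 15·1.423 = 44.6; c'Δl = 3.13; W sinα = 12.0
Slice 4: Δl = 1.5/cos19.1° = 1.587 m; N'_4 = 70·cos19.1° − 5·1.587 = 58.2; c'Δl = 3.49; W sinα = 22.9
Slice 5: Δl = 1.4/cos28.3° = 1.590 m; N'_5 = 50·cos28.3° − 10·1.590 = 28.1; c'Δl = 3.50; W sinα = 23.7
Slice 6: Δl = 1.9/cos40.0° = 2.480 m; N'_6 = 30·cos40.0° − 7·2.480 = 5.6; c'Δl = 5.46; W sinα = 19.3
Σc'Δl = 25.2 kN/m; ΣN' = 229.4 kN/m; ΣW sinα = 70.8 kN/m
Resisting = 25.2 + 229.4·tan34.3° = 25.2 + 156.5 = 181.6 kN/m
FS = 181.6 / 70.8 = 2.565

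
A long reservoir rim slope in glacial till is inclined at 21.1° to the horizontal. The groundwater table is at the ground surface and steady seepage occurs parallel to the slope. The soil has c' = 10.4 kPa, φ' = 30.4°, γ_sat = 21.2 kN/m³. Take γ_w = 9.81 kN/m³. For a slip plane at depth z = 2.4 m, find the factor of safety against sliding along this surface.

With seepage parallel to the slope and the water table at the surface, the effective normal stress on the slip plane uses the buoyant unit weight γ' = γ_sat − γ_w while the driving shear stress uses γ_sat:
FS = [c' + γ' z cos²β tanφ'] / [γ_sat z sinβ cosβ]
γ' = 21.2 − 9.81 = 11.39 kN/m³
Numerator = 10.4 + 11.39·2.4·cos²21.1°·tan30.4° = 10.4 + 11.39·2.4·0.8704·0.5867 = 24.359 kPa
Denominator = 21.2·2.4·sin21.1°·cos21.1° = 21.2·2.4·0.3600·0.9330 = 17.089 kPa
FS = 24.359 / 17.089 = 1.425

FS = 1.43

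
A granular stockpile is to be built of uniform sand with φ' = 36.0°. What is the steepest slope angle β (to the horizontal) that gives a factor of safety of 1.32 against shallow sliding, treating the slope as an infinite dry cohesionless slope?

For an infinite dry cohesionless slope FS = tanφ'/tanβ, so tanβ = tanφ' / FS.
tanβ = tan36.0° / 1.32 = 0.7265 / 1.32 = 0.5504
β = arctan(0.5504) = 28.83°

β = 28.8°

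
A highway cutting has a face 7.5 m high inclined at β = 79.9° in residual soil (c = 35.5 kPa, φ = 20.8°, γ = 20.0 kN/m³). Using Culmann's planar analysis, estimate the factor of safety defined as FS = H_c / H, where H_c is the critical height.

H_c = (4c/γ) · sinβ cosφ / [1 − cos(β − φ)]
    = (4·35.5/20.0) · sin79.9°·cos20.8° / [1 − cos59.1°]
    = 7.100 · 0.9203 / 0.4865 = 13.43 m
FS = H_c / H = 13.43 / 7.5 = 1.791

FS = 1.79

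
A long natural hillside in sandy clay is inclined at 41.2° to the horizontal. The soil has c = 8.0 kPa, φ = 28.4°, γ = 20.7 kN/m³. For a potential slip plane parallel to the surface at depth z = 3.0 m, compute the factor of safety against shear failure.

FS = 0.88

For an infinite slope with a slip plane parallel to the surface (no pore pressure): FS = [c + γz cos²β tanφ] / [γz sinβ cosβ].
γz = 20.7·3.0 = 62.10 kN/m²
Numerator = 8.0 + 62.10·cos²41.2°·tan28.4° = 8.0 + 62.10·0.5661·0.5407 = 27.009 kPa
Denominator = 62.10·sin41.2°·cos41.2° = 62.10·0.6587·0.7524 = 30.777 kPa
FS = 27.009 / 30.777 = 0.878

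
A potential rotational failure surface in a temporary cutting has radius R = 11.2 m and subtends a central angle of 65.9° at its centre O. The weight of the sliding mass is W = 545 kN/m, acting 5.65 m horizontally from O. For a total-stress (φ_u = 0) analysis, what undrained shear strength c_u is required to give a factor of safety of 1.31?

c_u = 28.0 kPa

FS = c_u·L_a·R / (W·d), so c_u = FS·W·d / (L_a·R).
Arc length L_a = R·θ = 11.2·(65.9°·π/180) = 11.2·1.1502 = 12.88 m
c_u = 1.31·545·5.65 / (12.88·11.2) = 4033.8 / 144.28 = 27.96 kPa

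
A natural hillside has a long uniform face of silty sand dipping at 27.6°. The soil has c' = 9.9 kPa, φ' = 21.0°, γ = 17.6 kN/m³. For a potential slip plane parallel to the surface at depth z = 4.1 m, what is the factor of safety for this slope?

FS = 1.07

For an infinite slope with a slip plane parallel to the surface (no pore pressure): FS = [c' + γz cos²β tanφ'] / [γz sinβ cosβ].
γz = 17.6·4.1 = 72.16 kN/m²
Numerator = 9.9 + 72.16·cos²27.6°·tan21.0° = 9.9 + 72.16·0.7854·0.3839 = 31.654 kPa
Denominator = 72.16·sin27.6°·cos27.6° = 72.16·0.4633·0.8862 = 29.627 kPa
FS = 31.654 / 29.627 = 1.068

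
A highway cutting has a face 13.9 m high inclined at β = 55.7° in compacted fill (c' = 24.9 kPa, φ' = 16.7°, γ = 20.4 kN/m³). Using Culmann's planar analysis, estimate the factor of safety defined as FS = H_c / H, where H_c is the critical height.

H_c = (4c'/γ) · sinβ cosφ' / [1 − cos(β − φ')]
    = (4·24.9/20.4) · sin55.7°·cos16.7° / [1 − cos39.0°]
    = 4.882 · 0.7913 / 0.2229 = 17.34 m
FS = H_c / H = 17.34 / 13.9 = 1.247

FS = 1.25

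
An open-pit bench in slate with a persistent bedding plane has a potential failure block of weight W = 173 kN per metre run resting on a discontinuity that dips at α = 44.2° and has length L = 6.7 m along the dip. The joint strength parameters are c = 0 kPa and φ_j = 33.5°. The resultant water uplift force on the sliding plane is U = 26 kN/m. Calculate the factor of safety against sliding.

Resolving the block weight along and normal to the plane and applying the Mohr–Coulomb strength on the joint:
N' = W cosα − U = 173·cos44.2° − 26 = 98.0 kN/m
Driving force T = W sinα = 173·sin44.2° = 120.6 kN/m
Resisting force R = c·L + N'·tanφ_j = 0·6.7 + 98.0·tan33.5° = 0.0 + 64.9 = 64.9 kN/m
FS = R / T = 64.9 / 120.6 = 0.538

FS = 0.54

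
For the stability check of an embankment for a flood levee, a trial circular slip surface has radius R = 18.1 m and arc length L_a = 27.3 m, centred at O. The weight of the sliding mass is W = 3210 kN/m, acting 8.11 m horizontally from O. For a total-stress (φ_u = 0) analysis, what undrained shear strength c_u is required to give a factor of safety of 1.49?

c_u = 78.5 kPa

FS = c_u·L_a·R / (W·d), so c_u = FS·W·d / (L_a·R).
c_u = 1.49·3210·8.11 / (27.30·18.1) = 38789.3 / 494.13 = 78.50 kPa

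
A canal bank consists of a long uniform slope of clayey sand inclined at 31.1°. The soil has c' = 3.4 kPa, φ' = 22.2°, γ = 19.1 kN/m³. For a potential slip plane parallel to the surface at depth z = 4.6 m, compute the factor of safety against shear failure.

FS = 0.76

For an infinite slope with a slip plane parallel to the surface (no pore pressure): FS = [c' + γz cos²β tanφ'] / [γz sinβ cosβ].
γz = 19.1·4.6 = 87.86 kN/m²
Numerator = 3.4 + 87.86·cos²31.1°·tan22.2° = 3.4 + 87.86·0.7332·0.4081 = 29.689 kPa
Denominator = 87.86·sin31.1°·cos31.1° = 87.86·0.5165·0.8563 = 38.860 kPa
FS = 29.689 / 38.860 = 0.764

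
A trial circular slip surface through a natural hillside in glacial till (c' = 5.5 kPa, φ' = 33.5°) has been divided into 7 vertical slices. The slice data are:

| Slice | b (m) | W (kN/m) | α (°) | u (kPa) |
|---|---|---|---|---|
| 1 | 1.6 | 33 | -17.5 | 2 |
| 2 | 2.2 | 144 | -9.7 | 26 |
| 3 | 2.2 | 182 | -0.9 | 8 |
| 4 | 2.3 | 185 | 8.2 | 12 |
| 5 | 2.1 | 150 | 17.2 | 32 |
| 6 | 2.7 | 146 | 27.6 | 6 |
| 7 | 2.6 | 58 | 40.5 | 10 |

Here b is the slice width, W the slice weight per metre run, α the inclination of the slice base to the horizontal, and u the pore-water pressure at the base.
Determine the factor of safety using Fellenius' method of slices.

FS = 3.66

Ordinary method of slices: FS = Σ[c'·Δl_i + (W_i cosα_i − u_i·Δl_i)·tanφ'] / Σ W_i sinα_i, with Δl_i = b_i / cosα_i.
Slice 1: Δl = 1.6/cos(-17.5°) = 1.678 m; N'_1 = 33·cos(-17.5°) − 2·1.678 = 28.1; c'Δl = 9.23; W sinα = -9.9
Slice 2: Δl = 2.2/cos(-9.7°) = 2.232 m; N'_2 = 144·cos(-9.7°) − 26·2.232 = 83.9; c'Δl = 12.28; W sinα = -24.3
Slice 3: Δl = 2.2/cos(-0.9°) = 2.200 m; N'_3 = 182·cos(-0.9°) − 8·2.200 = 164.4; c'Δl = 12.10; W sinα = -2.9
Slice 4: Δl = 2.3/cos8.2° = 2.324 m; N'_4 = 185·cos8.2° − 12·2.324 = 155.2; c'Δl = 12.78; W sinα = 26.4
Slice 5: Δl = 2.1/cos17.2° = 2.198 m; N'_5 = 150·cos17.2° − 32·2.198 = 72.9; c'Δl = 12.09; W sinα = 44.4
Slice 6: Δl = 2.7/cos27.6° = 3.047 m; N'_6 = 146·cos27.6° − 6·3.047 = 111.1; c'Δl = 16.76; W sinα = 67.6
Slice 7: Δl = 2.6/cos40.5° = 3.419 m; N'_7 = 58·cos40.5° − 10·3.419 = 9.9; c'Δl = 18.81; W sinα = 37.7
Σc'Δl = 94.0 kN/m; ΣN' = 625.6 kN/m; ΣW sinα = 139.0 kN/m
Resisting = 94.0 + 625.6·tan33.5° = 94.0 + 414.1 = 508.1 kN/m
FS = 508.1 / 139.0 = 3.655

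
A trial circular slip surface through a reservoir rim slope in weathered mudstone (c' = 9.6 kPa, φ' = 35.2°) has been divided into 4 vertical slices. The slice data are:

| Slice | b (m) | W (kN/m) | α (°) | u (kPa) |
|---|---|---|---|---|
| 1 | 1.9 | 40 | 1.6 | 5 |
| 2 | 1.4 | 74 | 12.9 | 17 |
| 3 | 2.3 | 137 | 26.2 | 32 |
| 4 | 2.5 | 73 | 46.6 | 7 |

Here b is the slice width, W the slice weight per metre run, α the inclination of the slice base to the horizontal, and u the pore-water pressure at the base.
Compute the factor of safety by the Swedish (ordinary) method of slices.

Ordinary method of slices: FS = Σ[c'·Δl_i + (W_i cosα_i − u_i·Δl_i)·tanφ'] / Σ W_i sinα_i, with Δl_i = b_i / cosα_i.
Slice 1: Δl = 1.9/cos1.6° = 1.901 m; N'_1 = 40·cos1.6° − 5·1.901 = 30.5; c'Δl = 18.25; W sinα = 1.1
Slice 2: Δl = 1.4/cos12.9° = 1.436 m; N'_2 = 74·cos12.9° − 17·1.436 = 47.7; c'Δl = 13.79; W sinα = 16.5
Slice 3: Δl = 2.3/cos26.2° = 2.563 m; N'_3 = 137·cos26.2° − 32·2.563 = 40.9; c'Δl = 24.61; W sinα = 60.5
Slice 4: Δl = 2.5/cos46.6° = 3.639 m; N'_4 = 73·cos46.6° − 7·3.639 = 24.7; c'Δl = 34.93; W sinα = 53.0
Σc'Δl = 91.6 kN/m; ΣN' = 143.8 kN/m; ΣW sinα = 131.2 kN/m
Resisting = 91.6 + 143.8·tan35.2° = 91.6 + 101.4 = 193.0 kN/m
FS = 193.0 / 131.2 = 1.471

FS = 1.47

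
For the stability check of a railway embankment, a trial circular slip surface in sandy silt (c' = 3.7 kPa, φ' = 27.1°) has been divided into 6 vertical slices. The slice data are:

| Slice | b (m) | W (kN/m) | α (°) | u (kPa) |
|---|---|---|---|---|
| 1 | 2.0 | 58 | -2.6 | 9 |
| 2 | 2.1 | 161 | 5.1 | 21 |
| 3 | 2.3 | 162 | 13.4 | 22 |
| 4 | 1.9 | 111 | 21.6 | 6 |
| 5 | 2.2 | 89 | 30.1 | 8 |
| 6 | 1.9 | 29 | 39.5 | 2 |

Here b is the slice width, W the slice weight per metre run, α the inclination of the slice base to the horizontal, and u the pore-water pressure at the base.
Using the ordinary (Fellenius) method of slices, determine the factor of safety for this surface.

FS = 1.75

Ordinary method of slices: FS = Σ[c'·Δl_i + (W_i cosα_i − u_i·Δl_i)·tanφ'] / Σ W_i sinα_i, with Δl_i = b_i / cosα_i.
Slice 1: Δl = 2.0/cos(-2.6°) = 2.002 m; N'_1 = 58·cos(-2.6°) − 9·2.002 = 39.9; c'Δl = 7.41; W sinα = -2.6
Slice 2: Δl = 2.1/cos5.1° = 2.108 m; N'_2 = 161·cos5.1° − 21·2.108 = 116.1; c'Δl = 7.80; W sinα = 14.3
Slice 3: Δl = 2.3/cos13.4° = 2.364 m; N'_3 = 162·cos13.4° − 22·2.364 = 105.6; c'Δl = 8.75; W sinα = 37.5
Slice 4: Δl = 1.9/cos21.6° = 2.044 m; N'_4 = 111·cos21.6° − 6·2.044 = 90.9; c'Δl = 7.56; W sinα = 40.9
Slice 5: Δl = 2.2/cos30.1° = 2.543 m; N'_5 = 89·cos30.1° − 8·2.543 = 56.7; c'Δl = 9.41; W sinα = 44.6
Slice 6: Δl = 1.9/cos39.5° = 2.462 m; N'_6 = 29·cos39.5° − 2·2.462 = 17.5; c'Δl = 9.11; W sinα = 18.4
Σc'Δl = 50.0 kN/m; ΣN' = 426.6 kN/m; ΣW sinα = 153.2 kN/m
Resisting = 50.0 + 426.6·tan27.1° = 50.0 + 218.3 = 268.4 kN/m
FS = 268.4 / 153.2 = 1.752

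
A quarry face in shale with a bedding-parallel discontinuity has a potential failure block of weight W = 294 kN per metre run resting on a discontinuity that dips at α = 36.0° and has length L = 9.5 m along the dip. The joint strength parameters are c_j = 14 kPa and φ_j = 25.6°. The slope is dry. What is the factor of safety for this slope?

FS = 1.43

Resolving the block weight along and normal to the plane and applying the Mohr–Coulomb strength on the joint:
N' = W cosα = 294·cos36.0° = 237.9 kN/m
Driving force T = W sinα = 294·sin36.0° = 172.8 kN/m
Resisting force R = c_j·L + N'·tanφ_j = 14·9.5 + 237.9·tan25.6° = 133.0 + 114.0 = 247.0 kN/m
FS = R / T = 247.0 / 172.8 = 1.429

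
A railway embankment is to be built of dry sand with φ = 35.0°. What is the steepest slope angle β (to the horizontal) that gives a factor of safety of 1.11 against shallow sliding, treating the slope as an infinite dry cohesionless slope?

For an infinite dry cohesionless slope FS = tanφ/tanβ, so tanβ = tanφ / FS.
tanβ = tan35.0° / 1.11 = 0.7002 / 1.11 = 0.6308
β = arctan(0.6308) = 32.24°

β = 32.2°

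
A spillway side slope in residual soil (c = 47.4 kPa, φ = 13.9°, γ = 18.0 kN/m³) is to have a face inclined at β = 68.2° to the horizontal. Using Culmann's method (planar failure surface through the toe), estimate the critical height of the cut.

H_c = 22.80 m

Culmann's analysis gives the critical failure plane at α_cr = (β + φ)/2 = (68.2 + 13.9)/2 = 41.1°, and the critical height
H_c = (4c/γ) · sinβ cosφ / [1 − cos(β − φ)]
    = (4·47.4/18.0) · sin68.2°·cos13.9° / [1 − cos(54.3°)]
    = 10.533 · 0.9285·0.9707 / [1 − 0.5835]
    = 10.533 · 0.9013 / 0.4165
    = 22.80 m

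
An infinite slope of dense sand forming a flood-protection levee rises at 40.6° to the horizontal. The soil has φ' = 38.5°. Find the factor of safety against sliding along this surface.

For a dry cohesionless infinite slope the factor of safety is FS = tanφ' / tanβ.
FS = tan38.5° / tan40.6° = 0.7954 / 0.8571 = 0.928

FS = 0.93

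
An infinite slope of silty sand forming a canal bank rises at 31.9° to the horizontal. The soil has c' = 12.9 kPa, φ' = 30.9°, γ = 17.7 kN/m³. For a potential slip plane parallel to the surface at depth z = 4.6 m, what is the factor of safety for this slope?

For an infinite slope with a slip plane parallel to the surface (no pore pressure): FS = [c' + γz cos²β tanφ'] / [γz sinβ cosβ].
γz = 17.7·4.6 = 81.42 kN/m²
Numerator = 12.9 + 81.42·cos²31.9°·tan30.9° = 12.9 + 81.42·0.7208·0.5985 = 48.021 kPa
Denominator = 81.42·sin31.9°·cos31.9° = 81.42·0.5284·0.8490 = 36.527 kPa
FS = 48.021 / 36.527 = 1.315

FS = 1.31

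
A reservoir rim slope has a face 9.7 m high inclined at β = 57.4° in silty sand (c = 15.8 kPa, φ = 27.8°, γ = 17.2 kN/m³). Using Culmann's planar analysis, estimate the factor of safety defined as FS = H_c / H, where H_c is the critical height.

H_c = (4c/γ) · sinβ cosφ / [1 − cos(β − φ)]
    = (4·15.8/17.2) · sin57.4°·cos27.8° / [1 − cos29.6°]
    = 3.674 · 0.7452 / 0.1305 = 20.98 m
FS = H_c / H = 20.98 / 9.7 = 2.163

FS = 2.16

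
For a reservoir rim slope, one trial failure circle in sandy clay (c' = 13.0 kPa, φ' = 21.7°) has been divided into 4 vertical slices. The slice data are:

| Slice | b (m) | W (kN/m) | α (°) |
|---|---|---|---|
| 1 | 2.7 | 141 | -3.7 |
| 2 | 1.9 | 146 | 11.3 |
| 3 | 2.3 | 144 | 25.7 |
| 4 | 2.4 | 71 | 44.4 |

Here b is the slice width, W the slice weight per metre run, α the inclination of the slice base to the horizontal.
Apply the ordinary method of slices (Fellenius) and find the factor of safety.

FS = 2.45

Ordinary method of slices: FS = Σ[c'·Δl_i + (W_i cosα_i)·tanφ'] / Σ W_i sinα_i, with Δl_i = b_i / cosα_i.
Slice 1: Δl = 2.7/cos(-3.7°) = 2.706 m; N'_1 = 141·cos(-3.7°) = 140.7; c'Δl = 35.17; W sinα = -9.1
Slice 2: Δl = 1.9/cos11.3° = 1.938 m; N'_2 = 146·cos11.3° = 143.2; c'Δl = 25.19; W sinα = 28.6
Slice 3: Δl = 2.3/cos25.7° = 2.553 m; N'_3 = 144·cos25.7° = 129.8; c'Δl = 33.18; W sinα = 62.4
Slice 4: Δl = 2.4/cos44.4° = 3.359 m; N'_4 = 71·cos44.4° = 50.7; c'Δl = 43.67; W sinα = 49.7
Σc'Δl = 137.2 kN/m; ΣN' = 464.4 kN/m; ΣW sinα = 131.6 kN/m
Resisting = 137.2 + 464.4·tan21.7° = 137.2 + 184.8 = 322.0 kN/m
FS = 322.0 / 131.6 = 2.446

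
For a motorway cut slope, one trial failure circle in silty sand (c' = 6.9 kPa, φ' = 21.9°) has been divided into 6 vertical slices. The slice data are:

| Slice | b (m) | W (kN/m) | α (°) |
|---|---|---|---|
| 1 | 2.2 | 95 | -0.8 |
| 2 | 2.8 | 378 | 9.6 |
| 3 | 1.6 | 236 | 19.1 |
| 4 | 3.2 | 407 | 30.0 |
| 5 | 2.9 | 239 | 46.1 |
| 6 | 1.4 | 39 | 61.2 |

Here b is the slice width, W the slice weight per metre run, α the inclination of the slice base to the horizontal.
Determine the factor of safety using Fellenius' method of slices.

FS = 1.12

Ordinary method of slices: FS = Σ[c'·Δl_i + (W_i cosα_i)·tanφ'] / Σ W_i sinα_i, with Δl_i = b_i / cosα_i.
Slice 1: Δl = 2.2/cos(-0.8°) = 2.200 m; N'_1 = 95·cos(-0.8°) = 95.0; c'Δl = 15.18; W sinα = -1.3
Slice 2: Δl = 2.8/cos9.6° = 2.840 m; N'_2 = 378·cos9.6° = 372.7; c'Δl = 19.59; W sinα = 63.0
Slice 3: Δl = 1.6/cos19.1° = 1.693 m; N'_3 = 236·cos19.1° = 223.0; c'Δl = 11.68; W sinα = 77.2
Slice 4: Δl = 3.2/cos30.0° = 3.695 m; N'_4 = 407·cos30.0° = 352.5; c'Δl = 25.50; W sinα = 203.5
Slice 5: Δl = 2.9/cos46.1° = 4.182 m; N'_5 = 239·cos46.1° = 165.7; c'Δl = 28.86; W sinα = 172.2
Slice 6: Δl = 1.4/cos61.2° = 2.906 m; N'_6 = 39·cos61.2° = 18.8; c'Δl = 20.05; W sinα = 34.2
Σc'Δl = 120.9 kN/m; ΣN' = 1227.7 kN/m; ΣW sinα = 548.8 kN/m
Resisting = 120.9 + 1227.7·tan21.9° = 120.9 + 493.5 = 614.4 kN/m
FS = 614.4 / 548.8 = 1.119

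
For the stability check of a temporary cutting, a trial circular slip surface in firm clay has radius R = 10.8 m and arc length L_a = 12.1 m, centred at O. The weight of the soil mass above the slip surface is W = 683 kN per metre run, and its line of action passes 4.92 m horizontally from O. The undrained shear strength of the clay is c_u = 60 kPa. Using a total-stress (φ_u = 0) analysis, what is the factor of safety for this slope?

FS = 2.33

Taking moments about the centre O, the resisting moment is provided by the undrained shear strength acting along the arc:
M_R = c_u·L_a·R = 60·12.10·10.8 = 7840.8 kN·m/m
M_D = W·d = 683·4.92 = 3360.4 kN·m/m
FS = M_R / M_D = 7840.8 / 3360.4 = 2.333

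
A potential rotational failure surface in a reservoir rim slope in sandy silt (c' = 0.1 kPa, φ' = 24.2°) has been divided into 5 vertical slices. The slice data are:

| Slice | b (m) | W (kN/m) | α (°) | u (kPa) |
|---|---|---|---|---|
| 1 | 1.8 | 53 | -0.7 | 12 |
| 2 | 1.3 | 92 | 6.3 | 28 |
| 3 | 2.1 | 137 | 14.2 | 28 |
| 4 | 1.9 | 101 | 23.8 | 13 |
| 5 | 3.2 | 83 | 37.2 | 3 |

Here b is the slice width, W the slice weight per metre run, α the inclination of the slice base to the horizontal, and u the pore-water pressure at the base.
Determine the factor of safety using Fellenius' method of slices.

Ordinary method of slices: FS = Σ[c'·Δl_i + (W_i cosα_i − u_i·Δl_i)·tanφ'] / Σ W_i sinα_i, with Δl_i = b_i / cosα_i.
Slice 1: Δl = 1.8/cos(-0.7°) = 1.800 m; N'_1 = 53·cos(-0.7°) − 12·1.800 = 31.4; c'Δl = 0.18; W sinα = -0.6
Slice 2: Δl = 1.3/cos6.3° = 1.308 m; N'_2 = 92·cos6.3° − 28·1.308 = 54.8; c'Δl = 0.13; W sinα = 10.1
Slice 3: Δl = 2.1/cos14.2° = 2.166 m; N'_3 = 137·cos14.2° − 28·2.166 = 72.2; c'Δl = 0.22; W sinα = 33.6
Slice 4: Δl = 1.9/cos23.8° = 2.077 m; N'_4 = 101·cos23.8° − 13·2.077 = 65.4; c'Δl = 0.21; W sinα = 40.8
Slice 5: Δl = 3.2/cos37.2° = 4.017 m; N'_5 = 83·cos37.2° − 3·4.017 = 54.1; c'Δl = 0.40; W sinα = 50.2
Σc'Δl = 1.1 kN/m; ΣN' = 277.9 kN/m; ΣW sinα = 134.0 kN/m
Resisting = 1.1 + 277.9·tan24.2° = 1.1 + 124.9 = 126.0 kN/m
FS = 126.0 / 134.0 = 0.940

FS = 0.94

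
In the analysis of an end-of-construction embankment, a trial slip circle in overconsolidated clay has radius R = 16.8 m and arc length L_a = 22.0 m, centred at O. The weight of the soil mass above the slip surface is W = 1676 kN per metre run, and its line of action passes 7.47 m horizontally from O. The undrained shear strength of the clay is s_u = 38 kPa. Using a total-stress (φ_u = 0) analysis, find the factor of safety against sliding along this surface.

FS = 1.12

Taking moments about the centre O, the resisting moment is provided by the undrained shear strength acting along the arc:
M_R = s_u·L_a·R = 38·22.00·16.8 = 14044.8 kN·m/m
M_D = W·d = 1676·7.47 = 12519.7 kN·m/m
FS = M_R / M_D = 14044.8 / 12519.7 = 1.122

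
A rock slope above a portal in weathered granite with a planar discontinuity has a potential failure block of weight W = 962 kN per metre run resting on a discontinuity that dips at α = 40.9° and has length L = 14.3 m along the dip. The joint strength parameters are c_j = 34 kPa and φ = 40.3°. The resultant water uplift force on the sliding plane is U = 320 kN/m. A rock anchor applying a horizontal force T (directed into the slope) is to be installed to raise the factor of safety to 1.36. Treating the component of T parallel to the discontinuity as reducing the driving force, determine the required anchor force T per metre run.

T = 16 kN/m

Resolving forces along and normal to the sliding plane, with the horizontal anchor force T adding T·sinα to the effective normal force and T·cosα acting up the plane against the driving force:
FS = [c_jL + (W cosα − U + T sinα) tanφ] / [W sinα − T cosα]
Without the anchor: N' = 407.1 kN/m, driving T_d = 629.9 kN/m, resisting R = 34·14.3 + 407.1·tan40.3° = 831.5 kN/m, FS = 1.32.
Setting FS = 1.36 and solving for T:
1.36·(629.9 − T cos40.9°) = 831.5 + T sin40.9°·tan40.3°
T·(sin40.9°·tan40.3° + 1.36·cos40.9°) = 1.36·629.9 − 831.5
T·(0.6547·0.8481 + 1.36·0.7559) = 856.6 − 831.5 = 25.1
T·1.5832 = 25.1
T = 15.9 kN/m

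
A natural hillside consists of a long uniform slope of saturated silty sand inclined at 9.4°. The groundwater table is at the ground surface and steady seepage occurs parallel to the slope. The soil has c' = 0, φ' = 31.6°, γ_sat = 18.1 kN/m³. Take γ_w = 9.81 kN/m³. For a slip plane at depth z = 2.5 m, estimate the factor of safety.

With seepage parallel to the slope and the water table at the surface, the effective normal stress on the slip plane uses the buoyant unit weight γ' = γ_sat − γ_w while the driving shear stress uses γ_sat:
FS = [c' + γ' z cos²β tanφ'] / [γ_sat z sinβ cosβ]
(For c' = 0 this reduces to FS = (γ'/γ_sat)·tanφ'/tanβ.)
γ' = 18.1 − 9.81 = 8.29 kN/m³
Numerator = 0.0 + 8.29·2.5·cos²9.4°·tan31.6° = 0.0 + 8.29·2.5·0.9733·0.6152 = 12.410 kPa
Denominator = 18.1·2.5·sin9.4°·cos9.4° = 18.1·2.5·0.1633·0.9866 = 7.291 kPa
FS = 12.410 / 7.291 = 1.702

FS = 1.70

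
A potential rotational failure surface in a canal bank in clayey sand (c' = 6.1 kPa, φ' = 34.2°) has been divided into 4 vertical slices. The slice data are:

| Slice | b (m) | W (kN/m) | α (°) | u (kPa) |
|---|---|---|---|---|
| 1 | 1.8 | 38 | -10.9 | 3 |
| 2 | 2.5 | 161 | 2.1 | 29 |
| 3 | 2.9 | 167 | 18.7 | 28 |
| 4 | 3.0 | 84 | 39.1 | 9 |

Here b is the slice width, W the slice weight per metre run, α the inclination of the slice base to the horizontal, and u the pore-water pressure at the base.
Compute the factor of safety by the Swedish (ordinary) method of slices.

FS = 2.09

Ordinary method of slices: FS = Σ[c'·Δl_i + (W_i cosα_i − u_i·Δl_i)·tanφ'] / Σ W_i sinα_i, with Δl_i = b_i / cosα_i.
Slice 1: Δl = 1.8/cos(-10.9°) = 1.833 m; N'_1 = 38·cos(-10.9°) − 3·1.833 = 31.8; c'Δl = 11.18; W sinα = -7.2
Slice 2: Δl = 2.5/cos2.1° = 2.502 m; N'_2 = 161·cos2.1° − 29·2.502 = 88.3; c'Δl = 15.26; W sinα = 5.9
Slice 3: Δl = 2.9/cos18.7° = 3.062 m; N'_3 = 167·cos18.7° − 28·3.062 = 72.5; c'Δl = 18.68; W sinα = 53.5
Slice 4: Δl = 3.0/cos39.1° = 3.866 m; N'_4 = 84·cos39.1° − 9·3.866 = 30.4; c'Δl = 23.58; W sinα = 53.0
Σc'Δl = 68.7 kN/m; ΣN' = 223.0 kN/m; ΣW sinα = 105.2 kN/m
Resisting = 68.7 + 223.0·tan34.2° = 68.7 + 151.6 = 220.3 kN/m
FS = 220.3 / 105.2 = 2.093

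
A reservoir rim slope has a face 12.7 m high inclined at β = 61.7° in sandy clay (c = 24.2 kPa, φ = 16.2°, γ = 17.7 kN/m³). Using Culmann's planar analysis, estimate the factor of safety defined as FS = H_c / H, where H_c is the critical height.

FS = 1.22

H_c = (4c/γ) · sinβ cosφ / [1 − cos(β − φ)]
    = (4·24.2/17.7) · sin61.7°·cos16.2° / [1 − cos45.5°]
    = 5.469 · 0.8455 / 0.2991 = 15.46 m
FS = H_c / H = 15.46 / 12.7 = 1.217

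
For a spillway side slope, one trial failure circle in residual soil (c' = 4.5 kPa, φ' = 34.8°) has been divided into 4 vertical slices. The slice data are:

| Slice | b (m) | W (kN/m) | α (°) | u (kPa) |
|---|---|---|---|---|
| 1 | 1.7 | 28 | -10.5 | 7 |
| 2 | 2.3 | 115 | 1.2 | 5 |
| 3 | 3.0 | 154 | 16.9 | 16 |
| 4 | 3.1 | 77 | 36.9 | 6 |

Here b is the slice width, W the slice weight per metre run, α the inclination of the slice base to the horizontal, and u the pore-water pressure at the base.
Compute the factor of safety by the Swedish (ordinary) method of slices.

Ordinary method of slices: FS = Σ[c'·Δl_i + (W_i cosα_i − u_i·Δl_i)·tanφ'] / Σ W_i sinα_i, with Δl_i = b_i / cosα_i.
Slice 1: Δl = 1.7/cos(-10.5°) = 1.729 m; N'_1 = 28·cos(-10.5°) − 7·1.729 = 15.4; c'Δl = 7.78; W sinα = -5.1
Slice 2: Δl = 2.3/cos1.2° = 2.301 m; N'_2 = 115·cos1.2° − 5·2.301 = 103.5; c'Δl = 10.35; W sinα = 2.4
Slice 3: Δl = 3.0/cos16.9° = 3.135 m; N'_3 = 154·cos16.9° − 16·3.135 = 97.2; c'Δl = 14.11; W sinα = 44.8
Slice 4: Δl = 3.1/cos36.9° = 3.877 m; N'_4 = 77·cos36.9° − 6·3.877 = 38.3; c'Δl = 17.44; W sinα = 46.2
Σc'Δl = 49.7 kN/m; ΣN' = 254.4 kN/m; ΣW sinα = 88.3 kN/m
Resisting = 49.7 + 254.4·tan34.8° = 49.7 + 176.8 = 226.5 kN/m
FS = 226.5 / 88.3 = 2.565

FS = 2.56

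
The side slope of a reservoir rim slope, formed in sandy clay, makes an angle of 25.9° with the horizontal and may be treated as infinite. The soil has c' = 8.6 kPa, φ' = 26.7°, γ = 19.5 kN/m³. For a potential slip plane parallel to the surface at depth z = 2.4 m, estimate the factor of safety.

For an infinite slope with a slip plane parallel to the surface (no pore pressure): FS = [c' + γz cos²β tanφ'] / [γz sinβ cosβ].
γz = 19.5·2.4 = 46.80 kN/m²
Numerator = 8.6 + 46.80·cos²25.9°·tan26.7° = 8.6 + 46.80·0.8092·0.5029 = 27.647 kPa
Denominator = 46.80·sin25.9°·cos25.9° = 46.80·0.4368·0.8996 = 18.389 kPa
FS = 27.647 / 18.389 = 1.503

FS = 1.50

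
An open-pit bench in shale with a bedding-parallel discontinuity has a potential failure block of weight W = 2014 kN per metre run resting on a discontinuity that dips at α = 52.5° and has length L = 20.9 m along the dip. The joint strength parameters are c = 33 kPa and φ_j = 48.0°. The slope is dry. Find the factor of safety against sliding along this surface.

Resolving the block weight along and normal to the plane and applying the Mohr–Coulomb strength on the joint:
N' = W cosα = 2014·cos52.5° = 1226.0 kN/m
Driving force T = W sinα = 2014·sin52.5° = 1597.8 kN/m
Resisting force R = c·L + N'·tanφ_j = 33·20.9 + 1226.0·tan48.0° = 689.7 + 1361.7 = 2051.4 kN/m
FS = R / T = 2051.4 / 1597.8 = 1.284

FS = 1.28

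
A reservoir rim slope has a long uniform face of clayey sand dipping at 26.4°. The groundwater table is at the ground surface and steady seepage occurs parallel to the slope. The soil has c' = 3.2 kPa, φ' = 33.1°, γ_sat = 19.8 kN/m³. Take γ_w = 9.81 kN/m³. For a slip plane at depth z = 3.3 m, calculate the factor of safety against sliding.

With seepage parallel to the slope and the water table at the surface, the effective normal stress on the slip plane uses the buoyant unit weight γ' = γ_sat − γ_w while the driving shear stress uses γ_sat:
FS = [c' + γ' z cos²β tanφ'] / [γ_sat z sinβ cosβ]
γ' = 19.8 − 9.81 = 9.99 kN/m³
Numerator = 3.2 + 9.99·3.3·cos²26.4°·tan33.1° = 3.2 + 9.99·3.3·0.8023·0.6519 = 20.442 kPa
Denominator = 19.8·3.3·sin26.4°·cos26.4° = 19.8·3.3·0.4446·0.8957 = 26.023 kPa
FS = 20.442 / 26.023 = 0.786

FS = 0.79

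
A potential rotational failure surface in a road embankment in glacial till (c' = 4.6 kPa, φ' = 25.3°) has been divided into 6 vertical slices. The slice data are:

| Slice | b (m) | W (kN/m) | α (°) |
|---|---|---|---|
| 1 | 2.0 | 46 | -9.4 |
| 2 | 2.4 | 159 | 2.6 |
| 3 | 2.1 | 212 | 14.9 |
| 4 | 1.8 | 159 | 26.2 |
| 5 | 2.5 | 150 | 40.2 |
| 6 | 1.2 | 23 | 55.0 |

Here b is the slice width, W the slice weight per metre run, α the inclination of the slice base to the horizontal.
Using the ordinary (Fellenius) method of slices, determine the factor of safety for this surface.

FS = 1.61

Ordinary method of slices: FS = Σ[c'·Δl_i + (W_i cosα_i)·tanφ'] / Σ W_i sinα_i, with Δl_i = b_i / cosα_i.
Slice 1: Δl = 2.0/cos(-9.4°) = 2.027 m; N'_1 = 46·cos(-9.4°) = 45.4; c'Δl = 9.33; W sinα = -7.5
Slice 2: Δl = 2.4/cos2.6° = 2.402 m; N'_2 = 159·cos2.6° = 158.8; c'Δl = 11.05; W sinα = 7.2
Slice 3: Δl = 2.1/cos14.9° = 2.173 m; N'_3 = 212·cos14.9° = 204.9; c'Δl = 10.00; W sinα = 54.5
Slice 4: Δl = 1.8/cos26.2° = 2.006 m; N'_4 = 159·cos26.2° = 142.7; c'Δl = 9.23; W sinα = 70.2
Slice 5: Δl = 2.5/cos40.2° = 3.273 m; N'_5 = 150·cos40.2° = 114.6; c'Δl = 15.06; W sinα = 96.8
Slice 6: Δl = 1.2/cos55.0° = 2.092 m; N'_6 = 23·cos55.0° = 13.2; c'Δl = 9.62; W sinα = 18.8
Σc'Δl = 64.3 kN/m; ΣN' = 679.5 kN/m; ΣW sinα = 240.1 kN/m
Resisting = 64.3 + 679.5·tan25.3° = 64.3 + 321.2 = 385.5 kN/m
FS = 385.5 / 240.1 = 1.606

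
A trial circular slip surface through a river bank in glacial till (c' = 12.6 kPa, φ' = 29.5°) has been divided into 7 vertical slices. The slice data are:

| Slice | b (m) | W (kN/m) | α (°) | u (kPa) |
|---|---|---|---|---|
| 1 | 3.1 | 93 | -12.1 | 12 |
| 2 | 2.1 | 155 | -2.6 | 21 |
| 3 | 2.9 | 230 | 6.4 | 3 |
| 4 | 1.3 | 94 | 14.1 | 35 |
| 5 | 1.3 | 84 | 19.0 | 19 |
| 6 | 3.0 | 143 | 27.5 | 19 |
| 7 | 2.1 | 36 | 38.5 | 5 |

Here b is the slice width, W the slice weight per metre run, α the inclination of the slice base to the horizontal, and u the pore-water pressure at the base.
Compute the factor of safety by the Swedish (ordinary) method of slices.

FS = 3.84

Ordinary method of slices: FS = Σ[c'·Δl_i + (W_i cosα_i − u_i·Δl_i)·tanφ'] / Σ W_i sinα_i, with Δl_i = b_i / cosα_i.
Slice 1: Δl = 3.1/cos(-12.1°) = 3.170 m; N'_1 = 93·cos(-12.1°) − 12·3.170 = 52.9; c'Δl = 39.95; W sinα = -19.5
Slice 2: Δl = 2.1/cos(-2.6°) = 2.102 m; N'_2 = 155·cos(-2.6°) − 21·2.102 = 110.7; c'Δl = 26.49; W sinα = -7.0
Slice 3: Δl = 2.9/cos6.4° = 2.918 m; N'_3 = 230·cos6.4° − 3·2.918 = 219.8; c'Δl = 36.77; W sinα = 25.6
Slice 4: Δl = 1.3/cos14.1° = 1.340 m; N'_4 = 94·cos14.1° − 35·1.340 = 44.3; c'Δl = 16.89; W sinα = 22.9
Slice 5: Δl = 1.3/cos19.0° = 1.375 m; N'_5 = 84·cos19.0° − 19·1.375 = 53.3; c'Δl = 17.32; W sinα = 27.3
Slice 6: Δl = 3.0/cos27.5° = 3.382 m; N'_6 = 143·cos27.5° − 19·3.382 = 62.6; c'Δl = 42.62; W sinα = 66.0
Slice 7: Δl = 2.1/cos38.5° = 2.683 m; N'_7 = 36·cos38.5° − 5·2.683 = 14.8; c'Δl = 33.81; W sinα = 22.4
Σc'Δl = 213.8 kN/m; ΣN' = 558.3 kN/m; ΣW sinα = 137.8 kN/m
Resisting = 213.8 + 558.3·tan29.5° = 213.8 + 315.9 = 529.7 kN/m
FS = 529.7 / 137.8 = 3.844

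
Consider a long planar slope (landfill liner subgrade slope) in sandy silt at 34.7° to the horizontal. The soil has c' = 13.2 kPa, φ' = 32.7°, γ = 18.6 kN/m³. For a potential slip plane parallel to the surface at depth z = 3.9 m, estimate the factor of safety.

FS = 1.32

For an infinite slope with a slip plane parallel to the surface (no pore pressure): FS = [c' + γz cos²β tanφ'] / [γz sinβ cosβ].
γz = 18.6·3.9 = 72.54 kN/m²
Numerator = 13.2 + 72.54·cos²34.7°·tan32.7° = 13.2 + 72.54·0.6759·0.6420 = 44.678 kPa
Denominator = 72.54·sin34.7°·cos34.7° = 72.54·0.5693·0.8221 = 33.951 kPa
FS = 44.678 / 33.951 = 1.316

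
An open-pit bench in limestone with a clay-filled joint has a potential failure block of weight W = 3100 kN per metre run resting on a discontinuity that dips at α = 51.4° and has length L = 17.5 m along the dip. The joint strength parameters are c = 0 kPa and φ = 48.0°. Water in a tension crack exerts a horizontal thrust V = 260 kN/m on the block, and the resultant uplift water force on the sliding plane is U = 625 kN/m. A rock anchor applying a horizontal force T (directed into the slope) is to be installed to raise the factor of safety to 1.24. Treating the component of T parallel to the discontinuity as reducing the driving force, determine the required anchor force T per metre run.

Resolving forces along and normal to the sliding plane, with the horizontal anchor force T adding T·sinα to the effective normal force and T·cosα acting up the plane against the driving force:
FS = [cL + (W cosα − U − V sinα + T sinα) tanφ] / [W sinα + V cosα − T cosα]
Without the anchor: N' = 1105.8 kN/m, driving T_d = 2584.9 kN/m, resisting R = 0·17.5 + 1105.8·tan48.0° = 1228.2 kN/m, FS = 0.48.
Setting FS = 1.24 and solving for T:
1.24·(2584.9 − T cos51.4°) = 1228.2 + T sin51.4°·tan48.0°
T·(sin51.4°·tan48.0° + 1.24·cos51.4°) = 1.24·2584.9 − 1228.2
T·(0.7815·1.1106 + 1.24·0.6239) = 3205.3 − 1228.2 = 1977.2
T·1.6416 = 1977.2
T = 1204.4 kN/m

T = 1204 kN/m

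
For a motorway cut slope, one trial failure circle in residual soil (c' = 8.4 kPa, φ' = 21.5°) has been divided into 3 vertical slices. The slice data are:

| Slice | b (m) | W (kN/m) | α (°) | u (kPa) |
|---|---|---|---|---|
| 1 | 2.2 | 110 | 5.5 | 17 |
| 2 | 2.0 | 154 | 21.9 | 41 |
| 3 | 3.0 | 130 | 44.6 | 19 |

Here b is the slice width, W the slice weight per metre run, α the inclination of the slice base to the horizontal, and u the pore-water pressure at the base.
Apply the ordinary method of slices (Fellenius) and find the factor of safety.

FS = 0.80

Ordinary method of slices: FS = Σ[c'·Δl_i + (W_i cosα_i − u_i·Δl_i)·tanφ'] / Σ W_i sinα_i, with Δl_i = b_i / cosα_i.
Slice 1: Δl = 2.2/cos5.5° = 2.210 m; N'_1 = 110·cos5.5° − 17·2.210 = 71.9; c'Δl = 18.57; W sinα = 10.5
Slice 2: Δl = 2.0/cos21.9° = 2.156 m; N'_2 = 154·cos21.9° − 41·2.156 = 54.5; c'Δl = 18.11; W sinα = 57.4
Slice 3: Δl = 3.0/cos44.6° = 4.213 m; N'_3 = 130·cos44.6° − 19·4.213 = 12.5; c'Δl = 35.39; W sinα = 91.3
Σc'Δl = 72.1 kN/m; ΣN' = 138.9 kN/m; ΣW sinα = 159.3 kN/m
Resisting = 72.1 + 138.9·tan21.5° = 72.1 + 54.7 = 126.8 kN/m
FS = 126.8 / 159.3 = 0.796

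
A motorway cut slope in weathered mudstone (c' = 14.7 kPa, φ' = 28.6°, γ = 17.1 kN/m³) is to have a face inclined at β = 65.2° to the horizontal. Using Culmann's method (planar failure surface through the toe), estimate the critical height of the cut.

Culmann's analysis gives the critical failure plane at α_cr = (β + φ')/2 = (65.2 + 28.6)/2 = 46.9°, and the critical height
H_c = (4c'/γ) · sinβ cosφ' / [1 − cos(β − φ')]
    = (4·14.7/17.1) · sin65.2°·cos28.6° / [1 − cos(36.6°)]
    = 3.439 · 0.9078·0.8780 / [1 − 0.8028]
    = 3.439 · 0.7970 / 0.1972
    = 13.90 m

H_c = 13.90 m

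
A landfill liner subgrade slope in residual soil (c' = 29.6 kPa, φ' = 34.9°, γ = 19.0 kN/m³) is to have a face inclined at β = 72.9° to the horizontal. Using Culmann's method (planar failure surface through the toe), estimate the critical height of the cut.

H_c = 23.04 m

Culmann's analysis gives the critical failure plane at α_cr = (β + φ')/2 = (72.9 + 34.9)/2 = 53.9°, and the critical height
H_c = (4c'/γ) · sinβ cosφ' / [1 − cos(β − φ')]
    = (4·29.6/19.0) · sin72.9°·cos34.9° / [1 − cos(38.0°)]
    = 6.232 · 0.9558·0.8202 / [1 − 0.7880]
    = 6.232 · 0.7839 / 0.2120
    = 23.04 m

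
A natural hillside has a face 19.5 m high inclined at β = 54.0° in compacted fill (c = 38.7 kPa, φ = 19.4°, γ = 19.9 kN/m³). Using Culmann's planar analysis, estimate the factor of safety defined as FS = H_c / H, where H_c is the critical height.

FS = 1.72

H_c = (4c/γ) · sinβ cosφ / [1 − cos(β − φ)]
    = (4·38.7/19.9) · sin54.0°·cos19.4° / [1 − cos34.6°]
    = 7.779 · 0.7631 / 0.1769 = 33.56 m
FS = H_c / H = 33.56 / 19.5 = 1.721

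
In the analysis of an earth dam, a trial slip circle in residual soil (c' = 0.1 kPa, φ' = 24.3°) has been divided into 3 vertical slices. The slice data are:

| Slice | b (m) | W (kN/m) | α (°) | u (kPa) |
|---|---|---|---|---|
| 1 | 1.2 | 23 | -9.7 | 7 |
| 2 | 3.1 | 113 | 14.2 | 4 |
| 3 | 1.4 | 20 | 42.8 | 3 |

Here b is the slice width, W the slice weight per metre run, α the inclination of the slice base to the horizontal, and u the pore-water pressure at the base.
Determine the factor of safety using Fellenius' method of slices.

Ordinary method of slices: FS = Σ[c'·Δl_i + (W_i cosα_i − u_i·Δl_i)·tanφ'] / Σ W_i sinα_i, with Δl_i = b_i / cosα_i.
Slice 1: Δl = 1.2/cos(-9.7°) = 1.217 m; N'_1 = 23·cos(-9.7°) − 7·1.217 = 14.1; c'Δl = 0.12; W sinα = -3.9
Slice 2: Δl = 3.1/cos14.2° = 3.198 m; N'_2 = 113·cos14.2° − 4·3.198 = 96.8; c'Δl = 0.32; W sinα = 27.7
Slice 3: Δl = 1.4/cos42.8° = 1.908 m; N'_3 = 20·cos42.8° − 3·1.908 = 9.0; c'Δl = 0.19; W sinα = 13.6
Σc'Δl = 0.6 kN/m; ΣN' = 119.9 kN/m; ΣW sinα = 37.4 kN/m
Resisting = 0.6 + 119.9·tan24.3° = 0.6 + 54.1 = 54.7 kN/m
FS = 54.7 / 37.4 = 1.463

FS = 1.46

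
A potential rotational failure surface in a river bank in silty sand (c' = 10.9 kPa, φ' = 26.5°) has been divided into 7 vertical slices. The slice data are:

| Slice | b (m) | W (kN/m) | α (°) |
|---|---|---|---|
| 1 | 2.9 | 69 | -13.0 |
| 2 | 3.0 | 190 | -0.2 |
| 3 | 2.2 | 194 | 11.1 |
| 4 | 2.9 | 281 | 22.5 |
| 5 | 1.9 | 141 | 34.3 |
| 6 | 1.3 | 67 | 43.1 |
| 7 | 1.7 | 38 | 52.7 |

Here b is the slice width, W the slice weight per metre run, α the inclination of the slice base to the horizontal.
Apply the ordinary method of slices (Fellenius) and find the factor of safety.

Ordinary method of slices: FS = Σ[c'·Δl_i + (W_i cosα_i)·tanφ'] / Σ W_i sinα_i, with Δl_i = b_i / cosα_i.
Slice 1: Δl = 2.9/cos(-13.0°) = 2.976 m; N'_1 = 69·cos(-13.0°) = 67.2; c'Δl = 32.44; W sinα = -15.5
Slice 2: Δl = 3.0/cos(-0.2°) = 3.000 m; N'_2 = 190·cos(-0.2°) = 190.0; c'Δl = 32.70; W sinα = -0.7
Slice 3: Δl = 2.2/cos11.1° = 2.242 m; N'_3 = 194·cos11.1° = 190.4; c'Δl = 24.44; W sinα = 37.3
Slice 4: Δl = 2.9/cos22.5° = 3.139 m; N'_4 = 281·cos22.5° = 259.6; c'Δl = 34.21; W sinα = 107.5
Slice 5: Δl = 1.9/cos34.3° = 2.300 m; N'_5 = 141·cos34.3° = 116.5; c'Δl = 25.07; W sinα = 79.5
Slice 6: Δl = 1.3/cos43.1° = 1.780 m; N'_6 = 67·cos43.1° = 48.9; c'Δl = 19.41; W sinα = 45.8
Slice 7: Δl = 1.7/cos52.7° = 2.805 m; N'_7 = 38·cos52.7° = 23.0; c'Δl = 30.58; W sinα = 30.2
Σc'Δl = 198.8 kN/m; ΣN' = 895.6 kN/m; ΣW sinα = 284.2 kN/m
Resisting = 198.8 + 895.6·tan26.5° = 198.8 + 446.5 = 645.4 kN/m
FS = 645.4 / 284.2 = 2.271

FS = 2.27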